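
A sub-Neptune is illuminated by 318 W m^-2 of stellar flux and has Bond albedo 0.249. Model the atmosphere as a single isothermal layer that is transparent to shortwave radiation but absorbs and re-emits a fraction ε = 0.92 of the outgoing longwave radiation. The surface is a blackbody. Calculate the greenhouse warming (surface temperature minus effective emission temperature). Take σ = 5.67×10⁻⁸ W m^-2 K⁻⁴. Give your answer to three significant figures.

At the top of the atmosphere, σT_e⁴ = S(1−α)/4 = 59.70 W m^-2, giving T_e = 180.1 K.
The surface balance (absorbed SW + ε·downward IR = σT_s⁴) with T_a⁴ = T_s⁴/2 reduces to T_s = T_e·[2/(2−ε)]^¼ = 210.1 K.
T_s − T_e = 210.1 − 180.1 = 30.00 K.

30.0 K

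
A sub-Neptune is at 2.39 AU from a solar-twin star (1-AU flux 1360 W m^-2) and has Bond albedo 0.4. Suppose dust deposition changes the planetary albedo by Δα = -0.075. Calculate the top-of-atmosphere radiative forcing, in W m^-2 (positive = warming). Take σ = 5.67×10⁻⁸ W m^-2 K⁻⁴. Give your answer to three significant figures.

4.46 W m^-2

Irradiance scales as 1/d², so S = 1360 W m^-2 × (1/2.39)² = 238.1 W m^-2.
ΔF = −(S/4)Δα = −(238.1/4)×(-0.075) = 4.464 W m^-2.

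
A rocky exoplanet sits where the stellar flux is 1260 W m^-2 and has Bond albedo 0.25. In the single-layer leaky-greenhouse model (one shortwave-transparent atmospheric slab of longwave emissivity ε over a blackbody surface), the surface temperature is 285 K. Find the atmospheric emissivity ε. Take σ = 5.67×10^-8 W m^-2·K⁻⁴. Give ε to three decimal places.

Effective temperature: T_e = [S(1−α)/(4σ)]^(1/4) = 254.1 K.
Since (2−ε)/2 = (T_e/T_s)⁴ = 0.6316, ε = 0.7369.

0.737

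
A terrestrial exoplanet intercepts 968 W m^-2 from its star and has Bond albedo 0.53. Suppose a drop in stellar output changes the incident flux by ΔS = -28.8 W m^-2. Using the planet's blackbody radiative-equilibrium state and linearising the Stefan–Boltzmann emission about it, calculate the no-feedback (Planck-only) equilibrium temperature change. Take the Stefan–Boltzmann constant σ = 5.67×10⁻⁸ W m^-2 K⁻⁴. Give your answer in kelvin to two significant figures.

The baseline emission temperature is T_e = 211.6 K.
Only a fraction (1−α) is absorbed and it's spread over 4πR², so ΔF = (1−α)ΔS/4 = -3.384 W m^-2.
Planck response: λ_P = 4σT_e³ = 4·5.67×10⁻⁸·(211.6)³ = 2.150 W m^-2/K.
So ΔT₀ = -3.384/2.150 = -1.57 K.

-1.6 K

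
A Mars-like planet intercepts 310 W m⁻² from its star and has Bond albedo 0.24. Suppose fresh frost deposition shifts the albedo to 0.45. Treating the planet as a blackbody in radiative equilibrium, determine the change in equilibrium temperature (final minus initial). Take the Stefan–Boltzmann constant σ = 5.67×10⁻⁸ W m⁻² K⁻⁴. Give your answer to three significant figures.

Before: T₁ = [310.0·0.76/(4σ)]^(1/4) = 179.5 K.
Final:   T₂ = [S(1−0.45)/(4σ)]^(1/4) = 165.6 K.
ΔT = T₂ − T₁ = -13.94 K.

-13.9 kelvin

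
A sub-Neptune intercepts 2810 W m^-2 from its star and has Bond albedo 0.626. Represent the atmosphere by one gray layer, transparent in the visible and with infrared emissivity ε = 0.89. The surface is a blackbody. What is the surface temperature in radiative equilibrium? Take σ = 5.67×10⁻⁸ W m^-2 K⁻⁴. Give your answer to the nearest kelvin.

302 K

The planet radiates to space at T_e = [S(1−α)/(4σ)]^(1/4) = 260.9 K.
The surface balance (absorbed SW + ε·downward IR = σT_s⁴) with T_a⁴ = T_s⁴/2 reduces to T_s = T_e·[2/(2−ε)]^¼ = 302.3 K.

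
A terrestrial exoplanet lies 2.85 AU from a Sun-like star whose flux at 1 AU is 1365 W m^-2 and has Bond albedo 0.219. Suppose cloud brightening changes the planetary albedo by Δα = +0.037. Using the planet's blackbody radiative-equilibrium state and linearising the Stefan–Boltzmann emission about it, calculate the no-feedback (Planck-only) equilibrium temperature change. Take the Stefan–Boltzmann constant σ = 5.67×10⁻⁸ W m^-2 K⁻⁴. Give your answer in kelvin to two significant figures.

Flux at the orbit: S = 1365/(2.85)² = 168.1 W m^-2.
The baseline emission temperature is T_e = 155.1 K.
ΔF = −(S/4)Δα = −(168.1/4)×(+0.037) = -1.554 W m^-2.
The Planck feedback parameter is 4σT_e³ = 0.8462 W m^-2/K.
ΔT₀ = ΔF/λ_P = -1.554/0.8462 = -1.84 K.

-1.8 K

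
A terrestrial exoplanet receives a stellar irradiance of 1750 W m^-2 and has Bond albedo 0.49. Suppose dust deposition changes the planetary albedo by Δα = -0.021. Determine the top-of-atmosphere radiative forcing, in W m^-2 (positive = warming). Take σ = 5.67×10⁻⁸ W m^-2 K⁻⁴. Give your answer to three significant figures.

TOA radiative forcing: ΔF = −S·Δα/4 = −1750·(-0.021)/4 = 9.188 W m^-2.

9.19 W m^-2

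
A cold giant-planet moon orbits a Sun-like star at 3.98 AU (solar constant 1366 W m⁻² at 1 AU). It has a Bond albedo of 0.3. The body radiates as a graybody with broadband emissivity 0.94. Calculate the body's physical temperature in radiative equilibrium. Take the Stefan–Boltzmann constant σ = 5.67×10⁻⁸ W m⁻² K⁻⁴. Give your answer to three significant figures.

130 kelvin

Irradiance scales as 1/d², so S = 1366 W m⁻² × (1/3.98)² = 86.24 W m⁻².
Absorbed flux (global mean): S(1−α)/4 = 86.24·0.7/4 = 15.09 W m⁻².
Radiative balance εσT⁴ = 15.09 gives T = [15.09/(0.94·σ)]^(1/4) = 129.7 K.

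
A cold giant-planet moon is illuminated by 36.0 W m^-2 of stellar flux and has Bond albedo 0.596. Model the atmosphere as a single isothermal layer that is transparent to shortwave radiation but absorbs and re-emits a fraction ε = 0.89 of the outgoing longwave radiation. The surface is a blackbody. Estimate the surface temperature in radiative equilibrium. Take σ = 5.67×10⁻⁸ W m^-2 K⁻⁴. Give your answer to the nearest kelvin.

At the top of the atmosphere, σT_e⁴ = S(1−α)/4 = 3.636 W m^-2, giving T_e = 89.49 K.
For a single slab of emissivity ε, T_s⁴ = 2T_e⁴/(2−ε); thus T_s = 89.49·(1.802)^(1/4) = 103.7 K.

104 K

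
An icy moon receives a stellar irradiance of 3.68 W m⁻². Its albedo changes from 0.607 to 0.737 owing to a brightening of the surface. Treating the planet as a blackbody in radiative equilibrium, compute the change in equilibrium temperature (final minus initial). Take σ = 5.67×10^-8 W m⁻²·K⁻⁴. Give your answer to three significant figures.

Before: T₁ = [3.680·0.393/(4σ)]^(1/4) = 50.25 K.
After:  T₂ = [3.680·0.263/(4σ)]^(1/4) = 45.45 K.
ΔT = T₂ − T₁ = -4.801 K.

-4.80 K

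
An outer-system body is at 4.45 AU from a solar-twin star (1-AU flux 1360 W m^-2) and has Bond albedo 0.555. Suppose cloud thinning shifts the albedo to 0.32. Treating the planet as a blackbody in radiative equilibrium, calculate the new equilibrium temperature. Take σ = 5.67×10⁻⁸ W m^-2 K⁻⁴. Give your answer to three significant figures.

120 K

By the inverse-square law, S = 1360/4.45² = 68.68 W m^-2.
New equilibrium: T₂ = [(1−0.32)·68.68/(4σ)]^(1/4) = 119.8 K.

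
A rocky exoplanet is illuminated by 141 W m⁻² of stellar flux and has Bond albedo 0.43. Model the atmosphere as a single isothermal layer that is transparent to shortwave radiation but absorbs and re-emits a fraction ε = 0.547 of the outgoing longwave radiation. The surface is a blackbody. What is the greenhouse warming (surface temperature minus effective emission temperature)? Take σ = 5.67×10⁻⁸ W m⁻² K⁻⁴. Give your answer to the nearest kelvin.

Effective emission temperature (TOA balance): σT_e⁴ = S(1−α)/4 = 20.09 W m⁻² → T_e = 137.2 K.
For a single slab of emissivity ε, T_s⁴ = 2T_e⁴/(2−ε); thus T_s = 137.2·(1.376)^(1/4) = 148.6 K.
Greenhouse warming: T_s − T_e = 11.41 K.

11 K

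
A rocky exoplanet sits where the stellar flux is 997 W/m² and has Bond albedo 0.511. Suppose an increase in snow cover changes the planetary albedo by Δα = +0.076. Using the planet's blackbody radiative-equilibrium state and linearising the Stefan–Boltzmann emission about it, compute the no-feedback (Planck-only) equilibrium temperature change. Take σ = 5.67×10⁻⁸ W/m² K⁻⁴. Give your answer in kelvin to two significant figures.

-8.4 kelvin

Unperturbed T_e = [997.0·(1−0.511)/(4σ)]^¼ = 215.3 K.
The change in absorbed flux is Δ[S(1−α)/4] = −SΔα/4 = -18.94 W/m².
The Planck feedback parameter is 4σT_e³ = 2.264 W/m²/K.
Hence the no-feedback warming is ΔF/(4σT_e³) = -8.37 K.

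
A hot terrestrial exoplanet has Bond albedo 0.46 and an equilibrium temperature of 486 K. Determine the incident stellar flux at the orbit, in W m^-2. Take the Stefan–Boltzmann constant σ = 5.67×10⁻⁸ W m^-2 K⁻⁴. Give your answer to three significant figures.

From S(1−α)/4 = σT⁴: S = 4σT⁴/(1−α).
σT⁴ = 5.67×10⁻⁸·(486)⁴ = 3163 W m^-2.
So S = 4×3163/(1−0.46) = 23430 W m^-2.

23400 W m^-2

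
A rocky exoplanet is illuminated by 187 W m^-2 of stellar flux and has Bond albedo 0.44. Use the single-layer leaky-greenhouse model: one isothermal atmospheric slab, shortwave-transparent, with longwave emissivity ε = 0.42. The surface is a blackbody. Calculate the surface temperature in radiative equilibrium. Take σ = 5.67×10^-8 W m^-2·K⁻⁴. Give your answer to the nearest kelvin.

At the top of the atmosphere, σT_e⁴ = S(1−α)/4 = 26.18 W m^-2, giving T_e = 146.6 K.
The surface balance (absorbed SW + ε·downward IR = σT_s⁴) with T_a⁴ = T_s⁴/2 reduces to T_s = T_e·[2/(2−ε)]^¼ = 155.5 K.

155 kelvin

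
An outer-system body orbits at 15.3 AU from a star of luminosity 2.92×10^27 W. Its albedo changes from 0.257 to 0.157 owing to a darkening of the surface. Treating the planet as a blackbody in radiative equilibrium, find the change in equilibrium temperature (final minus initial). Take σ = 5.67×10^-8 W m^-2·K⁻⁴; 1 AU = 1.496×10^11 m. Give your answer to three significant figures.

Orbital distance: d = 15.3 AU = 2.289×10^12 m.
S = L/(4πd²) = 44.35 W m^-2.
With α = 0.257, T₁ = 109.8 K.
With α = 0.157, T₂ = 113.3 K.
Change: 113.3 − 109.8 = 3.521 K.

3.52 K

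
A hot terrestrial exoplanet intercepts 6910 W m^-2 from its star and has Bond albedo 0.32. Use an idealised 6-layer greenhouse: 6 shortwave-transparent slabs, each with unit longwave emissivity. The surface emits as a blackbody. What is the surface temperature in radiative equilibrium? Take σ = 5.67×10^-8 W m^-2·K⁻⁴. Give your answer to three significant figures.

617 K

Top-of-atmosphere balance: σT_e⁴ = S(1−α)/4 = 1175 W m^-2 → T_e = 379.4 K.
For an N-layer opaque stack, T_s⁴ = (N+1)T_e⁴, hence T_s = (7)^(1/4)×379.4 K = 617.1 K.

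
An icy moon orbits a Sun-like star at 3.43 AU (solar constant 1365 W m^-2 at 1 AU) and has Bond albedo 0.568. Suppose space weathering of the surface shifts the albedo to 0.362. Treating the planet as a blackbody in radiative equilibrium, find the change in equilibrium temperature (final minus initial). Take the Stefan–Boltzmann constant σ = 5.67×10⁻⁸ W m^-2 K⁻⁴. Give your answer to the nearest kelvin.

Flux at the orbit: S = 1365/(3.43)² = 116.0 W m^-2.
Initial: T₁ = [S(1−0.568)/(4σ)]^(1/4) = 121.9 K.
With α = 0.362, T₂ = 134.4 K.
Change: 134.4 − 121.9 = 12.48 K.

12 kelvin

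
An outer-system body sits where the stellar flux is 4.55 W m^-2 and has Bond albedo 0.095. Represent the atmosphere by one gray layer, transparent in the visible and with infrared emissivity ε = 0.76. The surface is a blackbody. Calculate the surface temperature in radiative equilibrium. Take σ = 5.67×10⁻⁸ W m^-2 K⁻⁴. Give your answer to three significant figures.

Effective emission temperature (TOA balance): σT_e⁴ = S(1−α)/4 = 1.029 W m^-2 → T_e = 65.28 K.
For a single slab of emissivity ε, T_s⁴ = 2T_e⁴/(2−ε); thus T_s = 65.28·(1.613)^(1/4) = 73.56 K.

73.6 K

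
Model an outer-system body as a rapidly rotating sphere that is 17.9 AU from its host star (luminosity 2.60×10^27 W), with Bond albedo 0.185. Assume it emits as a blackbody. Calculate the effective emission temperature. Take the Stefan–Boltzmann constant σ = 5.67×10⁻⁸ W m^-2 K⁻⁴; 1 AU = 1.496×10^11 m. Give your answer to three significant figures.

101 kelvin

Orbital distance: d = 17.9 AU = 2.678×10^12 m.
S = L/(4πd²) = 28.85 W m^-2.
Averaging over the sphere, the absorbed flux is S(1−α)/4 = 5.879 W m^-2.
Set σT⁴ = 5.879 → T = (5.879/σ)^(1/4) = 100.9 K.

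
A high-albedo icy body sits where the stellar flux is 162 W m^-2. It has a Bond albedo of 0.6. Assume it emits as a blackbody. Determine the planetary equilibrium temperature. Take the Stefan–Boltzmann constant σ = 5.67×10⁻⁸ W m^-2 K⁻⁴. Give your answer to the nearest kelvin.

Absorbed flux (global mean): S(1−α)/4 = 162.0·0.4/4 = 16.20 W m^-2.
Balancing against σT⁴: T = (16.20/5.67×10⁻⁸)^(1/4) = 130.0 K.

130 kelvin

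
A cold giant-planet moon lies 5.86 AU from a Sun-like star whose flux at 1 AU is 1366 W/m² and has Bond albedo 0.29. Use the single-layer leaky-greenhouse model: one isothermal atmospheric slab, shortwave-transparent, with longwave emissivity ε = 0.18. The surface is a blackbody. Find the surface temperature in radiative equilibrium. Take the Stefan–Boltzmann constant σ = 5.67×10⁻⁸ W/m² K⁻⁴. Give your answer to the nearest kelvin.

By the inverse-square law, S = 1366/5.86² = 39.78 W/m².
Effective emission temperature (TOA balance): σT_e⁴ = S(1−α)/4 = 7.061 W/m² → T_e = 105.6 K.
For a single slab of emissivity ε, T_s⁴ = 2T_e⁴/(2−ε); thus T_s = 105.6·(1.099)^(1/4) = 108.2 K.

108 K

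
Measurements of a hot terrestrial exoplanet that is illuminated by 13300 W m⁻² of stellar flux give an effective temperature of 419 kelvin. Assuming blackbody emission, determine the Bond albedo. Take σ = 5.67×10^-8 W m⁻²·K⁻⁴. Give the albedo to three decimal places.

0.474

Rearranging the radiative balance, α = 1 − 4σT⁴/S.
σT⁴ = 1748 W m⁻², so 4σT⁴ = 6990 W m⁻².
Hence α = 1 − 6990/13300 = 0.4744.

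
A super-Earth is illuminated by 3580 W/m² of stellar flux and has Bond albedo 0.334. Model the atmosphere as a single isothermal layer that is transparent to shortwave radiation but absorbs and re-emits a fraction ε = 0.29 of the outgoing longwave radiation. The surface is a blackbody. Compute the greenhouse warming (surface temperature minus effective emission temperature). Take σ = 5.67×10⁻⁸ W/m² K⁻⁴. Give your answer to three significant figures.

At the top of the atmosphere, σT_e⁴ = S(1−α)/4 = 596.1 W/m², giving T_e = 320.2 K.
For a single slab of emissivity ε, T_s⁴ = 2T_e⁴/(2−ε); thus T_s = 320.2·(1.17)^(1/4) = 333.0 K.
The atmosphere warms the surface by 12.79 K.

12.8 K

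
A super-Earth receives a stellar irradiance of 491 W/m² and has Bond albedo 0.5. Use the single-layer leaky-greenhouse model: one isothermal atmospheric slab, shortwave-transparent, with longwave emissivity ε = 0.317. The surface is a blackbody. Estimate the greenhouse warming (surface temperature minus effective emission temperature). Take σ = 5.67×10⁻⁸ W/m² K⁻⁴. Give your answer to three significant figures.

At the top of the atmosphere, σT_e⁴ = S(1−α)/4 = 61.38 W/m², giving T_e = 181.4 K.
For a single slab of emissivity ε, T_s⁴ = 2T_e⁴/(2−ε); thus T_s = 181.4·(1.188)^(1/4) = 189.4 K.
Greenhouse warming: T_s − T_e = 7.997 K.

8.00 K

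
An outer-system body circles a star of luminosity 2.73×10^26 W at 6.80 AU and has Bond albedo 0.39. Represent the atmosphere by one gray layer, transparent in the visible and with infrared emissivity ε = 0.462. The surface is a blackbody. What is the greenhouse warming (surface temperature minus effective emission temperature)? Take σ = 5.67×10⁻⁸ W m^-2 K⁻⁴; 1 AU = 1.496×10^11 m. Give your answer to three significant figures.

5.88 kelvin

d = 6.80 × 1.496×10^11 m = 1.017×10^12 m.
Flux at the orbit: S = L/(4πd²) = 2.73×10^26/(4π·(1.02×10^12)²) = 20.99 W m^-2.
Effective emission temperature (TOA balance): σT_e⁴ = S(1−α)/4 = 3.201 W m^-2 → T_e = 86.68 K.
Surface balance with a leaky layer gives σT_s⁴ = σT_e⁴·2/(2−ε), so T_s = T_e·[2/(2−0.462)]^(1/4) = 92.57 K.
The atmosphere warms the surface by 5.883 K.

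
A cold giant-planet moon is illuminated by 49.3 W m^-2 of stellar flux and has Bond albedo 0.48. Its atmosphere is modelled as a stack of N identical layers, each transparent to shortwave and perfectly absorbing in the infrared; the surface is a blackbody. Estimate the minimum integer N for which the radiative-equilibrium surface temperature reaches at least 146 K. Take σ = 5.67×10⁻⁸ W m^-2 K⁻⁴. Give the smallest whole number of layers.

4

OLR = S(1−α)/4 = 6.409 W m^-2; the top layer radiates at T_e = 103.1 K.
T_s = (N+1)^(1/4)·T_e ≥ 146 K requires N+1 ≥ (T_s/T_e)⁴ = (146/103.1)⁴ = 4.020.
So N ≥ 3.020; the smallest integer is N = 4.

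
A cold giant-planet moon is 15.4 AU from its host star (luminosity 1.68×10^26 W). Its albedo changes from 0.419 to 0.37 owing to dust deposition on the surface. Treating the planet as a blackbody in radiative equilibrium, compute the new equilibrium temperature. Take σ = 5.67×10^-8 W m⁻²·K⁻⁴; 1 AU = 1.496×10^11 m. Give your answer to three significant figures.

Orbital distance: d = 15.4 AU = 2.304×10^12 m.
S = L/(4πd²) = 2.519 W m⁻².
New equilibrium: T₂ = [(1−0.37)·2.519/(4σ)]^(1/4) = 51.43 K.

51.4 K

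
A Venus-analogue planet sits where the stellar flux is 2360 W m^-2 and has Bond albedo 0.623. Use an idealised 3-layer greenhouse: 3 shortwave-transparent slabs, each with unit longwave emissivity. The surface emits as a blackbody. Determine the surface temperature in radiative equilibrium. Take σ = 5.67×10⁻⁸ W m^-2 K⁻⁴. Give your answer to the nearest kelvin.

Top-of-atmosphere balance: σT_e⁴ = S(1−α)/4 = 222.4 W m^-2 → T_e = 250.3 K.
For an N-layer opaque stack, T_s⁴ = (N+1)T_e⁴, hence T_s = (4)^(1/4)×250.3 K = 353.9 K.

354 kelvin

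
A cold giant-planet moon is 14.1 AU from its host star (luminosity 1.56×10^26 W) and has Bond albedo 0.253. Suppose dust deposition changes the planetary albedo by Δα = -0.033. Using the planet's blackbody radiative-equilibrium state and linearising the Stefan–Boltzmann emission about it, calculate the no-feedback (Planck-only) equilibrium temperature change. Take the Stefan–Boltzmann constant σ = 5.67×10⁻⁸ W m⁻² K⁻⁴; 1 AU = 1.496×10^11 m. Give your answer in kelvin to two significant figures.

0.61 K

Orbital distance: d = 14.1 AU = 2.109×10^12 m.
Spreading L over a sphere of radius d: S = 1.56×10^26/(4π·2.11×10^12²) = 2.790 W m⁻².
Reference equilibrium: T_e = [S(1−α)/(4σ)]^(1/4) = 55.06 K.
ΔF = −(S/4)Δα = −(2.790/4)×(-0.033) = 0.02302 W m⁻².
Planck response: λ_P = 4σT_e³ = 4·5.67×10⁻⁸·(55.06)³ = 0.03785 W m⁻²/K.
Hence the no-feedback warming is ΔF/(4σT_e³) = 0.608 K.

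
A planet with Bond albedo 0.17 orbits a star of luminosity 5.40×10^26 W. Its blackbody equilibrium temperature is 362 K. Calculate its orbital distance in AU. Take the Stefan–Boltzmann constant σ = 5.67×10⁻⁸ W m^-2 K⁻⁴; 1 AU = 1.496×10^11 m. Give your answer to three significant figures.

Required flux: S = 4σT⁴/(1−α) = 4692 W m^-2.
Then d = [L/(4πS)]^(1/2) = 9.570×10^10 m, i.e. 0.6397 AU.

0.640 AU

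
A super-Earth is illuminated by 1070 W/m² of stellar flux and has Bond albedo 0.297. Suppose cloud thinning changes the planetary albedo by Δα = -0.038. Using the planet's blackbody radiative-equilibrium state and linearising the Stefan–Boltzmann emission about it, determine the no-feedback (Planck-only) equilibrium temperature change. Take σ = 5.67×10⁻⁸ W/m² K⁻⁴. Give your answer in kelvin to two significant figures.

3.2 K

Unperturbed T_e = [1070·(1−0.297)/(4σ)]^¼ = 240.0 K.
ΔF = −(S/4)Δα = −(1070/4)×(-0.038) = 10.16 W/m².
Planck response: λ_P = 4σT_e³ = 4·5.67×10⁻⁸·(240.0)³ = 3.134 W/m²/K.
ΔT₀ = ΔF/λ_P = 10.16/3.134 = 3.24 K.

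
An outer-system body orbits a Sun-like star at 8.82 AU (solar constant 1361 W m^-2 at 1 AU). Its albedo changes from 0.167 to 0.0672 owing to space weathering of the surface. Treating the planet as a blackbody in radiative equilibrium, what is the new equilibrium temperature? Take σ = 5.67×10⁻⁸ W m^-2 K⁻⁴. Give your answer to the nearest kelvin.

92 K

Flux at the orbit: S = 1361/(8.82)² = 17.50 W m^-2.
T₂ = [S(1−α₂)/(4σ)]^(1/4) = [17.50·0.933/(4σ)]^(1/4) = 92.10 K.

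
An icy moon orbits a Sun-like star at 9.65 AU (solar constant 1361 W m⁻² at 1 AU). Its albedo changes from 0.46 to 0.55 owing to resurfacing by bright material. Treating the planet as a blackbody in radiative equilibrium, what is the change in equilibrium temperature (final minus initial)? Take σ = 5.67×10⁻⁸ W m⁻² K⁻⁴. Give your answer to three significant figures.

-3.42 kelvin

Irradiance scales as 1/d², so S = 1361 W m⁻² × (1/9.65)² = 14.62 W m⁻².
Initial: T₁ = [S(1−0.46)/(4σ)]^(1/4) = 76.80 K.
After:  T₂ = [14.62·0.45/(4σ)]^(1/4) = 73.38 K.
Change: 73.38 − 76.80 = -3.422 K.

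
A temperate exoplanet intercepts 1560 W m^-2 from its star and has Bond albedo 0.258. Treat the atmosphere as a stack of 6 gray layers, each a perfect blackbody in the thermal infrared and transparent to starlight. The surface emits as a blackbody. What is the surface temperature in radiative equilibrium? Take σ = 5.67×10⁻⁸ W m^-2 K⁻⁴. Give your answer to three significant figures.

The effective emission temperature is T_e = [S(1−α)/(4σ)]^¼ = 267.3 K.
For an N-layer opaque stack, T_s⁴ = (N+1)T_e⁴, hence T_s = (7)^(1/4)×267.3 K = 434.8 K.

435 K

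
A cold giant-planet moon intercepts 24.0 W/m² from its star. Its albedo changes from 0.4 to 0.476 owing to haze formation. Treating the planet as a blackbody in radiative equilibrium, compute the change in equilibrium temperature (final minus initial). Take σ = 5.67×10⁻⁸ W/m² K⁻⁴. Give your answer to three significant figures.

-2.97 K

Before: T₁ = [24.00·0.6/(4σ)]^(1/4) = 89.26 K.
After:  T₂ = [24.00·0.524/(4σ)]^(1/4) = 86.29 K.
ΔT = T₂ − T₁ = -2.972 K.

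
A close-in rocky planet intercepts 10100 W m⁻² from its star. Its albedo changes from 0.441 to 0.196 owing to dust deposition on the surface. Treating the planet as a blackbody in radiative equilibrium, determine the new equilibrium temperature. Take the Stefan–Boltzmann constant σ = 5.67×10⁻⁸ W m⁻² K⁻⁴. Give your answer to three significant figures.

435 K

With the new albedo, S(1−α₂)/4 = 2030 W m⁻², so T₂ = 435.0 K.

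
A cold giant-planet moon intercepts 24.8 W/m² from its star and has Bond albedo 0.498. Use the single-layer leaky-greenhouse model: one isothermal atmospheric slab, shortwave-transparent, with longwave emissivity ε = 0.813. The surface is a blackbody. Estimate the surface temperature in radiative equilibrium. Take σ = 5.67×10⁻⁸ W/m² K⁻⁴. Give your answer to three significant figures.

Effective emission temperature (TOA balance): σT_e⁴ = S(1−α)/4 = 3.112 W/m² → T_e = 86.08 K.
The surface balance (absorbed SW + ε·downward IR = σT_s⁴) with T_a⁴ = T_s⁴/2 reduces to T_s = T_e·[2/(2−ε)]^¼ = 98.07 K.

98.1 kelvin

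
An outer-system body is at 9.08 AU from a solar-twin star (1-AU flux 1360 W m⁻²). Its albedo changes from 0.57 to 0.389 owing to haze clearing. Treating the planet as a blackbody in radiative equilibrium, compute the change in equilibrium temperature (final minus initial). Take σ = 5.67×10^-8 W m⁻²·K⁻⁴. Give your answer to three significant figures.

Irradiance scales as 1/d², so S = 1360 W m⁻² × (1/9.08)² = 16.50 W m⁻².
With α = 0.57, T₁ = 74.78 K.
Final:   T₂ = [S(1−0.389)/(4σ)]^(1/4) = 81.65 K.
Change: 81.65 − 74.78 = 6.865 K.

6.87 K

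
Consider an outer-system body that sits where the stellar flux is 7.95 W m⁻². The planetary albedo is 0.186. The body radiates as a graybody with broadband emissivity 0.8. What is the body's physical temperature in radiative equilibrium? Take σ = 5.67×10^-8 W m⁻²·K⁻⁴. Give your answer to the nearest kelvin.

77 K

Averaging over the sphere, the absorbed flux is S(1−α)/4 = 1.618 W m⁻².
Equating to εσT⁴ with ε = 0.8: T = (1.618/0.8σ)^(1/4) = 77.28 K.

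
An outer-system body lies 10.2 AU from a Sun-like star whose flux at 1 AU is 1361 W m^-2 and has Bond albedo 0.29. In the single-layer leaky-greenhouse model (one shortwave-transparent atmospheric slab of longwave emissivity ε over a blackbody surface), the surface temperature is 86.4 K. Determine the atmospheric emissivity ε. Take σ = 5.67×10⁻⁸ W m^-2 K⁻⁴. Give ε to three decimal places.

Irradiance scales as 1/d², so S = 1361 W m^-2 × (1/10.2)² = 13.08 W m^-2.
First, T_e = [13.08·(1−0.29)/(4σ)]^(1/4) = 80.00 K.
Inverting T_s⁴ = 2T_e⁴/(2−ε): (T_e/T_s)⁴ = 0.7349, so ε = 2(1 − 0.7349) = 0.5302.

0.530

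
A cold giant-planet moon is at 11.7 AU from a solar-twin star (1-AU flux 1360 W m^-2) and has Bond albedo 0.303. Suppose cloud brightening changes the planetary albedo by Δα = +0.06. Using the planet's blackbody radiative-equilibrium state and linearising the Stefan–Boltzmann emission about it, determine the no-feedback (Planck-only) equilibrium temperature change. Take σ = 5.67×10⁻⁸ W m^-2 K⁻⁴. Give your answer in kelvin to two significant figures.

-1.6 K

Flux at the orbit: S = 1360/(11.7)² = 9.935 W m^-2.
Unperturbed T_e = [9.935·(1−0.303)/(4σ)]^¼ = 74.33 K.
TOA radiative forcing: ΔF = −S·Δα/4 = −9.935·(+0.06)/4 = -0.1490 W m^-2.
The Planck feedback parameter is 4σT_e³ = 0.09316 W m^-2/K.
ΔT₀ = ΔF/λ_P = -0.1490/0.09316 = -1.60 K.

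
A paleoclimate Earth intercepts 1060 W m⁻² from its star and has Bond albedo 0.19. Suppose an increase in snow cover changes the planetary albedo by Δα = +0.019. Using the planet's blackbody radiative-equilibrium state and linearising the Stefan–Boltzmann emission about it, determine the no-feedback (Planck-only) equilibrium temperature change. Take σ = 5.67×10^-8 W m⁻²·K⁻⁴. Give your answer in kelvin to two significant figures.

The baseline emission temperature is T_e = 248.0 K.
The change in absorbed flux is Δ[S(1−α)/4] = −SΔα/4 = -5.035 W m⁻².
Linearising σT⁴ gives d(σT⁴)/dT = 4σT_e³ = 3.461 W m⁻² per K.
ΔT₀ = ΔF/λ_P = -5.035/3.461 = -1.45 K.

-1.5 kelvin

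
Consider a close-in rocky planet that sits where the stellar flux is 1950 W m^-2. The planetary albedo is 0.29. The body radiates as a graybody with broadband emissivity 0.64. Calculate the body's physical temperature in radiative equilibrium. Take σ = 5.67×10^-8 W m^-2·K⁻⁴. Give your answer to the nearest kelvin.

Averaging over the sphere, the absorbed flux is S(1−α)/4 = 346.1 W m^-2.
Equating to εσT⁴ with ε = 0.64: T = (346.1/0.64σ)^(1/4) = 312.5 K.

313 K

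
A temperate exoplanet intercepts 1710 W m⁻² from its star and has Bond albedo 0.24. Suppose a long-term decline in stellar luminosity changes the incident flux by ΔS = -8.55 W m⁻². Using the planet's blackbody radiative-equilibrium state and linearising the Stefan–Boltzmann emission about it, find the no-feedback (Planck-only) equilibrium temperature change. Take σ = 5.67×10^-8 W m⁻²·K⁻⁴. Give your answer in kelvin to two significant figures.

-0.34 K

Reference equilibrium: T_e = [S(1−α)/(4σ)]^(1/4) = 275.1 K.
TOA radiative forcing: ΔF = (1−α)ΔS/4 = 0.76·(-8.55)/4 = -1.625 W m⁻².
The Planck feedback parameter is 4σT_e³ = 4.724 W m⁻²/K.
So ΔT₀ = -1.625/4.724 = -0.344 K.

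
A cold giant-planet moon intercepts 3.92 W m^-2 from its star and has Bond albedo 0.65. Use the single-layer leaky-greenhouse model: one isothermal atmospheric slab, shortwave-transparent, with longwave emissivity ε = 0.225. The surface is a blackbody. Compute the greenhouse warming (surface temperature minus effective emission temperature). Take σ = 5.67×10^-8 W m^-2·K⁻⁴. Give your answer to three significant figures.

1.50 K

Effective emission temperature (TOA balance): σT_e⁴ = S(1−α)/4 = 0.3430 W m^-2 → T_e = 49.59 K.
For a single slab of emissivity ε, T_s⁴ = 2T_e⁴/(2−ε); thus T_s = 49.59·(1.127)^(1/4) = 51.10 K.
The atmosphere warms the surface by 1.502 K.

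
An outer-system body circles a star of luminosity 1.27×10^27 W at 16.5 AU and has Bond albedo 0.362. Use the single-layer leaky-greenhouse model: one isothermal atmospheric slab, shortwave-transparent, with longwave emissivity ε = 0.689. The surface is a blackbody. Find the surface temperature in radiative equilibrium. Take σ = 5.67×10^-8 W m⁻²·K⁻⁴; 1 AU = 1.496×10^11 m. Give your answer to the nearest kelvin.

92 K

d = 16.5 × 1.496×10^11 m = 2.468×10^12 m.
Flux at the orbit: S = L/(4πd²) = 1.27×10^27/(4π·(2.47×10^12)²) = 16.59 W m⁻².
The planet radiates to space at T_e = [S(1−α)/(4σ)]^(1/4) = 82.65 K.
For a single slab of emissivity ε, T_s⁴ = 2T_e⁴/(2−ε); thus T_s = 82.65·(1.526)^(1/4) = 91.85 K.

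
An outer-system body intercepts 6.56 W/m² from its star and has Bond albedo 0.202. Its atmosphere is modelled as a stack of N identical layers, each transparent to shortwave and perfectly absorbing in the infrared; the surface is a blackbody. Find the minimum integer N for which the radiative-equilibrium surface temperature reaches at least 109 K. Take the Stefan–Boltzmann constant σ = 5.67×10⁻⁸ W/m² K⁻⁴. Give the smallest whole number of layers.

Top-of-atmosphere balance: σT_e⁴ = S(1−α)/4 = 1.309 W/m² → T_e = 69.31 K.
Since T_s⁴ = (N+1)T_e⁴, we need N ≥ (T_s/T_e)⁴ − 1 = 5.116.
So N ≥ 5.116; the smallest integer is N = 6.

6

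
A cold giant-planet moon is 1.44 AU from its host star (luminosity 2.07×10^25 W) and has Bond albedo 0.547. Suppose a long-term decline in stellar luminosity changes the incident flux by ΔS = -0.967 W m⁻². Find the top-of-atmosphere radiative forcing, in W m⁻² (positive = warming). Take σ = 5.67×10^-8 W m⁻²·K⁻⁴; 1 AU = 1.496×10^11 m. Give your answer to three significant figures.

-0.110 W m⁻²

Orbital distance: d = 1.44 AU = 2.154×10^11 m.
Flux at the orbit: S = L/(4πd²) = 2.07×10^25/(4π·(2.15×10^11)²) = 35.50 W m⁻².
Only a fraction (1−α) is absorbed and it's spread over 4πR², so ΔF = (1−α)ΔS/4 = -0.1095 W m⁻².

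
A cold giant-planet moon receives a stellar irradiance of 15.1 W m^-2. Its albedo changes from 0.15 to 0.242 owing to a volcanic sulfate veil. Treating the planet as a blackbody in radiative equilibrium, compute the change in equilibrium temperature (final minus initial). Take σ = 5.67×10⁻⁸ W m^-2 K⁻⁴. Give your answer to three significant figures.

Before: T₁ = [15.10·0.85/(4σ)]^(1/4) = 86.73 K.
With α = 0.242, T₂ = 84.29 K.
ΔT = T₂ − T₁ = -2.449 K.

-2.45 kelvin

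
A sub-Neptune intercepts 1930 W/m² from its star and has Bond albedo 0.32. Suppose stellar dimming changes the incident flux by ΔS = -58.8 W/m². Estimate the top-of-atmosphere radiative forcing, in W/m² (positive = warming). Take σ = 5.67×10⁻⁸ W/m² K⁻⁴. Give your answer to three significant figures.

ΔF = Δ[S(1−α)]/4 = (1−0.32)·-58.8/4 = -9.996 W/m².

-10.0 W/m²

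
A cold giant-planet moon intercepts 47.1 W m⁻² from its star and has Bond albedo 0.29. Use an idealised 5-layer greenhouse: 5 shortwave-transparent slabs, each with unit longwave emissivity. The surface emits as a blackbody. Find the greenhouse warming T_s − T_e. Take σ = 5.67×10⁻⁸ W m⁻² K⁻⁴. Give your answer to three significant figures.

The effective emission temperature is T_e = [S(1−α)/(4σ)]^¼ = 110.2 K.
Surface: T_s = (6)^¼·T_e = 172.5 K.
So the greenhouse effect raises the surface by 172.5 − 110.2 = 62.27 K.

62.3 K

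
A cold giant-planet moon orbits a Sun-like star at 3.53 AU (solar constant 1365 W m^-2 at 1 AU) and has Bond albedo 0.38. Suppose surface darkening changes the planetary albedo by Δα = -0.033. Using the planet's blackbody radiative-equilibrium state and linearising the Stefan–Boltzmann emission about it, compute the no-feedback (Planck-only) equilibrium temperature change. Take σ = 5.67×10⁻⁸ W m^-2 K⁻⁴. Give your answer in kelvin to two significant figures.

By the inverse-square law, S = 1365/3.53² = 109.5 W m^-2.
Unperturbed T_e = [109.5·(1−0.38)/(4σ)]^¼ = 131.5 K.
The change in absorbed flux is Δ[S(1−α)/4] = −SΔα/4 = 0.9037 W m^-2.
Planck response: λ_P = 4σT_e³ = 4·5.67×10⁻⁸·(131.5)³ = 0.5163 W m^-2/K.
So ΔT₀ = 0.9037/0.5163 = 1.75 K.

1.8 K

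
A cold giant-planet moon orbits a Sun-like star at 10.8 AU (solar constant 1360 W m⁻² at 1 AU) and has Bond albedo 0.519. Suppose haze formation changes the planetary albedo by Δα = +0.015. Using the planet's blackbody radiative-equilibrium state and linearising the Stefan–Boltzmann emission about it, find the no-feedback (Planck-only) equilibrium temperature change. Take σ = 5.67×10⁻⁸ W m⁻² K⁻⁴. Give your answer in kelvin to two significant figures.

-0.55 K

Irradiance scales as 1/d², so S = 1360 W m⁻² × (1/10.8)² = 11.66 W m⁻².
The baseline emission temperature is T_e = 70.52 K.
TOA radiative forcing: ΔF = −S·Δα/4 = −11.66·(+0.015)/4 = -0.04372 W m⁻².
Linearising σT⁴ gives d(σT⁴)/dT = 4σT_e³ = 0.07953 W m⁻² per K.
So ΔT₀ = -0.04372/0.07953 = -0.550 K.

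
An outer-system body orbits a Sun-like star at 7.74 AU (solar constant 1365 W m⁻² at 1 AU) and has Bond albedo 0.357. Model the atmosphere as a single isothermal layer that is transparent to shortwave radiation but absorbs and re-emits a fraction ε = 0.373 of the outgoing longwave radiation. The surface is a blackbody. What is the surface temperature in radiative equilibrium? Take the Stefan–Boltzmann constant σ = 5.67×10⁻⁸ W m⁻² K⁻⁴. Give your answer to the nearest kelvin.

94 kelvin

Irradiance scales as 1/d², so S = 1365 W m⁻² × (1/7.74)² = 22.79 W m⁻².
The planet radiates to space at T_e = [S(1−α)/(4σ)]^(1/4) = 89.65 K.
The surface balance (absorbed SW + ε·downward IR = σT_s⁴) with T_a⁴ = T_s⁴/2 reduces to T_s = T_e·[2/(2−ε)]^¼ = 94.40 K.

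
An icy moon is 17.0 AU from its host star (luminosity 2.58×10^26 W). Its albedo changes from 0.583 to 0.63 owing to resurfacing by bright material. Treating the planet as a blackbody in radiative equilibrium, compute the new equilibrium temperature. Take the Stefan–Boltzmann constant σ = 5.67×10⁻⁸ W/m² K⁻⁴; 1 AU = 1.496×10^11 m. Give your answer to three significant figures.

47.7 kelvin

Orbital distance: d = 17.0 AU = 2.543×10^12 m.
S = L/(4πd²) = 3.174 W/m².
With the new albedo, S(1−α₂)/4 = 0.2936 W/m², so T₂ = 47.70 K.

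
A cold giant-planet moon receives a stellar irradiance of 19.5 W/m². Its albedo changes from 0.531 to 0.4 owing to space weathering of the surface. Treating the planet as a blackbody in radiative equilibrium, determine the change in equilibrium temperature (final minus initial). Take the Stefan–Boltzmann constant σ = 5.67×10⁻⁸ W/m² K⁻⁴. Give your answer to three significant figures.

5.06 K

With α = 0.531, T₁ = 79.69 K.
With α = 0.4, T₂ = 84.75 K.
Change: 84.75 − 79.69 = 5.062 K.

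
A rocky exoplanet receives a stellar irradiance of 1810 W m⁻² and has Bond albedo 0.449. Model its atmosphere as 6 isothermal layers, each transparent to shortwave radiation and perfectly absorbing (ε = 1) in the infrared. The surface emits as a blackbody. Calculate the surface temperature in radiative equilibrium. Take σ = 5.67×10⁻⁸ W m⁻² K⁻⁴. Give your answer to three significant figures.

The effective emission temperature is T_e = [S(1−α)/(4σ)]^¼ = 257.5 K.
Layer-by-layer balance gives σT_s⁴ = (N+1)σT_e⁴, so T_s = 7^¼·257.5 = 418.9 K.

419 kelvin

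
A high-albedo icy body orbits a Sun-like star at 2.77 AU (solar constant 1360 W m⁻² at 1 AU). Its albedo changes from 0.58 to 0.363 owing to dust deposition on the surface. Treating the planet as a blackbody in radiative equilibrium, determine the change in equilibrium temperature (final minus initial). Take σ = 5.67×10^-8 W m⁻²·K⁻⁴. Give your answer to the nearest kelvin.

Irradiance scales as 1/d², so S = 1360 W m⁻² × (1/2.77)² = 177.2 W m⁻².
Before: T₁ = [177.2·0.42/(4σ)]^(1/4) = 134.6 K.
After:  T₂ = [177.2·0.637/(4σ)]^(1/4) = 149.4 K.
Change: 149.4 − 134.6 = 14.77 K.

15 kelvin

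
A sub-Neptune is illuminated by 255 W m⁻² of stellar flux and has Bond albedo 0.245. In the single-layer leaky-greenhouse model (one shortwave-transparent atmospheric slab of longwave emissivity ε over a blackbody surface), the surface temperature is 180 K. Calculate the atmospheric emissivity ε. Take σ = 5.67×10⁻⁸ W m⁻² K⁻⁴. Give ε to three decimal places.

0.383

Effective temperature: T_e = [S(1−α)/(4σ)]^(1/4) = 170.7 K.
Inverting T_s⁴ = 2T_e⁴/(2−ε): (T_e/T_s)⁴ = 0.8086, so ε = 2(1 − 0.8086) = 0.3827.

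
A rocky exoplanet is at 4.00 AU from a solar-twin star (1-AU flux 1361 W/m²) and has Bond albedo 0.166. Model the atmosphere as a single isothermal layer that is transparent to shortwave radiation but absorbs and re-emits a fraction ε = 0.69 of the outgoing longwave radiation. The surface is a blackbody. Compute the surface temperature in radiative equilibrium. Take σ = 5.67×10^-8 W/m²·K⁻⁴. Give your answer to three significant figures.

Flux at the orbit: S = 1361/(4.00)² = 85.06 W/m².
Effective emission temperature (TOA balance): σT_e⁴ = S(1−α)/4 = 17.74 W/m² → T_e = 133.0 K.
The surface balance (absorbed SW + ε·downward IR = σT_s⁴) with T_a⁴ = T_s⁴/2 reduces to T_s = T_e·[2/(2−ε)]^¼ = 147.8 K.

148 K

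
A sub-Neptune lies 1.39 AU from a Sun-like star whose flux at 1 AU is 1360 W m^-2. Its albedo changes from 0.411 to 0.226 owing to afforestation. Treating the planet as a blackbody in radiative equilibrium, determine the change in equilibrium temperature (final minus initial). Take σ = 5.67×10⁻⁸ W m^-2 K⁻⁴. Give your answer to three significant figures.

Irradiance scales as 1/d², so S = 1360 W m^-2 × (1/1.39)² = 703.9 W m^-2.
Before: T₁ = [703.9·0.589/(4σ)]^(1/4) = 206.8 K.
After:  T₂ = [703.9·0.774/(4σ)]^(1/4) = 221.4 K.
ΔT = T₂ − T₁ = 14.61 K.

14.6 K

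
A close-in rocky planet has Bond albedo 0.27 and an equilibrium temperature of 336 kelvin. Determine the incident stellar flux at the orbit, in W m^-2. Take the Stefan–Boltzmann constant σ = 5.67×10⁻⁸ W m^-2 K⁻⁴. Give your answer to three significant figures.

3960 W m^-2

From S(1−α)/4 = σT⁴: S = 4σT⁴/(1−α).
σT⁴ = 5.67×10⁻⁸·(336)⁴ = 722.7 W m^-2.
S = 4·722.7/0.73 = 3960 W m^-2.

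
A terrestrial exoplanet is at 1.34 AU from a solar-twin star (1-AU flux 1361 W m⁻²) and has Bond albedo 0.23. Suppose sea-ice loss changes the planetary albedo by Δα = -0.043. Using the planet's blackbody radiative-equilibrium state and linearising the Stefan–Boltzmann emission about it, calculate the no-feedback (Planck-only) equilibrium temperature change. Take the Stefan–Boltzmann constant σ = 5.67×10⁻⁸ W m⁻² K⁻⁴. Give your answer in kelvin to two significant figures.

Irradiance scales as 1/d², so S = 1361 W m⁻² × (1/1.34)² = 758.0 W m⁻².
The baseline emission temperature is T_e = 225.2 K.
The change in absorbed flux is Δ[S(1−α)/4] = −SΔα/4 = 8.148 W m⁻².
Linearising σT⁴ gives d(σT⁴)/dT = 4σT_e³ = 2.591 W m⁻² per K.
So ΔT₀ = 8.148/2.591 = 3.14 K.

3.1 K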